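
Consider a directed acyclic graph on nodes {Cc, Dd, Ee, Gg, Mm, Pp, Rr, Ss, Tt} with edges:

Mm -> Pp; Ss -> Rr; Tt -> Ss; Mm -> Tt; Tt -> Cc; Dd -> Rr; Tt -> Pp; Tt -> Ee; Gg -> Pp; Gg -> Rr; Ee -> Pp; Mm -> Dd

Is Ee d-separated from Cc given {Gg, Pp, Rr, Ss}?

No

Enumerating the 6 paths from Ee to Cc and testing each for blocking by {Gg, Pp, Rr, Ss}:
  1. Ee ← Tt → Cc — Tt:fork[open] ⇒ active
  2. Ee → Pp ← Mm → Dd → Rr ← Ss ← Tt → Cc — Pp:collider[open]; Mm:fork[open]; Dd:chain[open]; Rr:collider[open]; Ss:chain[blocks]; Tt:fork[open] ⇒ blocked
  3. Ee → Pp ← Mm → Tt → Cc — Pp:collider[open]; Mm:fork[open]; Tt:chain[open] ⇒ active
  4. Ee → Pp ← Tt → Cc — Pp:collider[open]; Tt:fork[open] ⇒ active
  5. Ee → Pp ← Gg → Rr ← Ss ← Tt → Cc — Pp:collider[open]; Gg:fork[blocks]; Rr:collider[open]; Ss:chain[blocks]; Tt:fork[open] ⇒ blocked
  6. Ee → Pp ← Gg → Rr ← Dd ← Mm → Tt → Cc — Pp:collider[open]; Gg:fork[blocks]; Rr:collider[open]; Dd:chain[open]; Mm:fork[open]; Tt:chain[open] ⇒ blocked
At least one path is unblocked, so d-separation fails.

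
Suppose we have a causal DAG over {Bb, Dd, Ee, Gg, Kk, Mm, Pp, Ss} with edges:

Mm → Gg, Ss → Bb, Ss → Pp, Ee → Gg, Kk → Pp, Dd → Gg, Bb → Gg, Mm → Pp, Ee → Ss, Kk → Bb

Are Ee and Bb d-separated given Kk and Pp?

No

We examine all 6 paths between Ee and Bb:
Path 1: Ee → Gg ← Bb
  Gg is a collider here and neither Gg nor any of its descendants is conditioned on, so the collider stays closed — the path is blocked at Gg.
Path 2: Ee → Gg ← Mm → Pp ← Ss → Bb
  Gg is a collider here and neither Gg nor any of its descendants is conditioned on, so the collider stays closed — the path is blocked at Gg.
Path 3: Ee → Gg ← Mm → Pp ← Kk → Bb
  Gg is a collider here and neither Gg nor any of its descendants is conditioned on, so the collider stays closed — the path is blocked at Gg.
Path 4: Ee → Ss → Bb
  Ss is a chain and Ss is not conditioned on — no node blocks this path, so it is active.
Path 5: Ee → Ss → Pp ← Mm → Gg ← Bb
  Gg is a collider here and neither Gg nor any of its descendants is conditioned on, so the collider stays closed — the path is blocked at Gg.
Path 6: Ee → Ss → Pp ← Kk → Bb
  Kk is a fork here and Kk is conditioned on, so the path is blocked at Kk.
Because an active path exists, Ee and Bb are not d-separated.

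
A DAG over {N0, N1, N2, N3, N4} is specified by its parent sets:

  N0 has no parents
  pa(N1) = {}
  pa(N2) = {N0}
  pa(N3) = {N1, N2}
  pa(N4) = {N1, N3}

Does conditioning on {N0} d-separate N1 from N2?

Enumerating the 2 paths from N1 to N2 and testing each for blocking by {N0}:
  1. N1 → N3 ← N2 — N3:collider[blocks] ⇒ blocked
  2. N1 → N4 ← N3 ← N2 — N4:collider[blocks]; N3:chain[open] ⇒ blocked
Since every path is blocked, d-separation holds.

Yes — N1 and N2 are d-separated given {N0}.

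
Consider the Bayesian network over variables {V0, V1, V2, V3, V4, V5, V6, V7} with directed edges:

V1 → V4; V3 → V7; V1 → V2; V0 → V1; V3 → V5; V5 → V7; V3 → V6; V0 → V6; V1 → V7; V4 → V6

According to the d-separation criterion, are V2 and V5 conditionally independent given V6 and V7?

No

6 paths connect V2 and V5; each must be blocked for d-separation to hold:
Path 1: V2 ← V1 → V4 → V6 ← V3 → V5
  V1 is a fork and V1 is not conditioned on; V4 is a chain and V4 is not conditioned on; V6 is a collider and V6 is conditioned on, which opens it; V3 is a fork and V3 is not conditioned on — no node blocks this path, so it is active.
Path 2: V2 ← V1 → V4 → V6 ← V3 → V7 ← V5
  V1 is a fork and V1 is not conditioned on; V4 is a chain and V4 is not conditioned on; V6 is a collider and V6 is conditioned on, which opens it; V3 is a fork and V3 is not conditioned on; V7 is a collider and V7 is conditioned on, which opens it — no node blocks this path, so it is active.
Path 3: V2 ← V1 → V7 ← V5
  V1 is a fork and V1 is not conditioned on; V7 is a collider and V7 is conditioned on, which opens it — no node blocks this path, so it is active.
Path 4: V2 ← V1 → V7 ← V3 → V5
  V1 is a fork and V1 is not conditioned on; V7 is a collider and V7 is conditioned on, which opens it; V3 is a fork and V3 is not conditioned on — no node blocks this path, so it is active.
Path 5: V2 ← V1 ← V0 → V6 ← V3 → V5
  V1 is a chain and V1 is not conditioned on; V0 is a fork and V0 is not conditioned on; V6 is a collider and V6 is conditioned on, which opens it; V3 is a fork and V3 is not conditioned on — no node blocks this path, so it is active.
Path 6: V2 ← V1 ← V0 → V6 ← V3 → V7 ← V5
  V1 is a chain and V1 is not conditioned on; V0 is a fork and V0 is not conditioned on; V6 is a collider and V6 is conditioned on, which opens it; V3 is a fork and V3 is not conditioned on; V7 is a collider and V7 is conditioned on, which opens it — no node blocks this path, so it is active.
Because an active path exists, V2 and V5 are not d-separated.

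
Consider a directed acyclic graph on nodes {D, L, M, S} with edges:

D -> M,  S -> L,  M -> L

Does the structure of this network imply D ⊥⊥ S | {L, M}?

Yes

The only undirected path from D to S is:
Path 1: D → M → L ← S
  M is a chain here and M is conditioned on, so the path is blocked at M.
Since every path is blocked, d-separation holds.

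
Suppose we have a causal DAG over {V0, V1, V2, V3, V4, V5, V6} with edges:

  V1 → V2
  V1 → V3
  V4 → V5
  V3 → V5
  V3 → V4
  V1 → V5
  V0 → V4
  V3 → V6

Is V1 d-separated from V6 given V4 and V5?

3 paths connect V1 and V6; each must be blocked for d-separation to hold:
Path 1: V1 → V3 → V6
  V3 is a chain and V3 is not conditioned on — no node blocks this path, so it is active.
Path 2: V1 → V5 ← V3 → V6
  V5 is a collider and V5 is conditioned on, which opens it; V3 is a fork and V3 is not conditioned on — no node blocks this path, so it is active.
Path 3: V1 → V5 ← V4 ← V3 → V6
  V4 is a chain here and V4 is conditioned on, so the path is blocked at V4.
Because an active path exists, V1 and V6 are not d-separated.

No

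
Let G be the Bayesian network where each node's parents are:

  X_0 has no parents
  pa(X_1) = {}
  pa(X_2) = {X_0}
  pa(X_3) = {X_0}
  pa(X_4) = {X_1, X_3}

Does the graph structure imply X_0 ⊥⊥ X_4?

No

There is one path between X_0 and X_4:
Path 1: X_0 → X_3 → X_4
  X_3 is a chain and X_3 is not conditioned on — no node blocks this path, so it is active.
Since the path X_0 → X_3 → X_4 is active, X_0 and X_4 are not d-separated given ∅.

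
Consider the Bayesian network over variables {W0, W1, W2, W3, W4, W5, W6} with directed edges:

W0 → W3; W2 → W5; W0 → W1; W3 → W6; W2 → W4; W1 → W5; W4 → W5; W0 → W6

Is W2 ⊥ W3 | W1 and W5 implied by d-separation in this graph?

Enumerating the 4 paths from W2 to W3 and testing each for blocking by {W1, W5}:
Path 1: W2 → W5 ← W1 ← W0 → W3
  W1 is a chain here and W1 is conditioned on, so the path is blocked at W1.
Path 2: W2 → W5 ← W1 ← W0 → W6 ← W3
  W1 is a chain here and W1 is conditioned on, so the path is blocked at W1.
Path 3: W2 → W4 → W5 ← W1 ← W0 → W3
  W1 is a chain here and W1 is conditioned on, so the path is blocked at W1.
Path 4: W2 → W4 → W5 ← W1 ← W0 → W6 ← W3
  W1 is a chain here and W1 is conditioned on, so the path is blocked at W1.
All paths are blocked; W2 ⊥ W3 | {W1, W5} holds.

Yes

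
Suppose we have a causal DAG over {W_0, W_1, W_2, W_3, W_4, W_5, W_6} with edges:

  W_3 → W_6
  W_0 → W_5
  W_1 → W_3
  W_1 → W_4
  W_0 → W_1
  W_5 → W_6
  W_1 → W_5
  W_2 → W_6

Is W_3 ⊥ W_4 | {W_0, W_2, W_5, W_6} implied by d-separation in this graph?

Enumerating the 3 paths from W_3 to W_4 and testing each for blocking by {W_0, W_2, W_5, W_6}:
Path 1: W_3 ← W_1 → W_4
  W_1 is a fork and W_1 is not conditioned on — no node blocks this path, so it is active.
Path 2: W_3 → W_6 ← W_5 ← W_0 → W_1 → W_4
  W_5 is a chain here and W_5 is conditioned on, so the path is blocked at W_5.
Path 3: W_3 → W_6 ← W_5 ← W_1 → W_4
  W_5 is a chain here and W_5 is conditioned on, so the path is blocked at W_5.
Since the path W_3 ← W_1 → W_4 is active, W_3 and W_4 are not d-separated given {W_0, W_2, W_5, W_6}.

No — W_3 and W_4 are not d-separated given {W_0, W_2, W_5, W_6}.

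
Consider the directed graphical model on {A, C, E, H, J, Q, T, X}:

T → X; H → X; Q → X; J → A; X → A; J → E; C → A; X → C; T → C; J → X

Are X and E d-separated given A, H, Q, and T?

No

There are 4 undirected paths between X and E; checking each against the conditioning set {A, H, Q, T}:
  1. X ← J → E — J:fork[open] ⇒ active
  2. X → C → A ← J → E — C:chain[open]; A:collider[open]; J:fork[open] ⇒ active
  3. X ← T → C → A ← J → E — T:fork[blocks]; C:chain[open]; A:collider[open]; J:fork[open] ⇒ blocked
  4. X → A ← J → E — A:collider[open]; J:fork[open] ⇒ active
Since the path X ← J → E is active, X and E are not d-separated given {A, H, Q, T}.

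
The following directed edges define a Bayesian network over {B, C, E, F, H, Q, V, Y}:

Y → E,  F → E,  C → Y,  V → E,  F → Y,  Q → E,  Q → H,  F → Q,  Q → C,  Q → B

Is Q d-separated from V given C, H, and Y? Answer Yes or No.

Yes

There are 5 undirected paths between Q and V; checking each against the conditioning set {C, H, Y}:
Path 1: Q ← F → Y → E ← V
  Y is a chain here and Y is conditioned on, so the path is blocked at Y.
Path 2: Q ← F → E ← V
  E is a collider here and neither E nor any of its descendants is conditioned on, so the collider stays closed — the path is blocked at E.
Path 3: Q → E ← V
  E is a collider here and neither E nor any of its descendants is conditioned on, so the collider stays closed — the path is blocked at E.
Path 4: Q → C → Y ← F → E ← V
  C is a chain here and C is conditioned on, so the path is blocked at C.
Path 5: Q → C → Y → E ← V
  C is a chain here and C is conditioned on, so the path is blocked at C.
Since every path is blocked, d-separation holds.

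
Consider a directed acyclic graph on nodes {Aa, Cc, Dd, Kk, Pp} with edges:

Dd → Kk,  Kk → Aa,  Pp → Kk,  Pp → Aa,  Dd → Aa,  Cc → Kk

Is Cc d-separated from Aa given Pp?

There are 3 undirected paths between Cc and Aa; checking each against the conditioning set {Pp}:
  1. Cc → Kk ← Pp → Aa — Kk:collider[blocks]; Pp:fork[blocks] ⇒ blocked
  2. Cc → Kk ← Dd → Aa — Kk:collider[blocks]; Dd:fork[open] ⇒ blocked
  3. Cc → Kk → Aa — Kk:chain[open] ⇒ active
Because an active path exists, Cc and Aa are not d-separated.

No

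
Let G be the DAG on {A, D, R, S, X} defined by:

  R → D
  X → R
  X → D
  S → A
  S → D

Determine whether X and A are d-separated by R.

Yes

2 paths connect X and A; each must be blocked for d-separation to hold:
  1. X → R → D ← S → A — R:chain[blocks]; D:collider[blocks]; S:fork[open] ⇒ blocked
  2. X → D ← S → A — D:collider[blocks]; S:fork[open] ⇒ blocked
Since every path is blocked, d-separation holds.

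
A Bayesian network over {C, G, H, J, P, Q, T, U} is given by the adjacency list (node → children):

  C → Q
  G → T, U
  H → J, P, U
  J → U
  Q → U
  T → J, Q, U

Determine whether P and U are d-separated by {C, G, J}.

We examine all 5 paths between P and U:
Path 1: P ← H → U
  H is a fork and H is not conditioned on — no node blocks this path, so it is active.
Path 2: P ← H → J → U
  J is a chain here and J is conditioned on, so the path is blocked at J.
Path 3: P ← H → J ← T → U
  H is a fork and H is not conditioned on; J is a collider and J is conditioned on, which opens it; T is a fork and T is not conditioned on — no node blocks this path, so it is active.
Path 4: P ← H → J ← T → Q → U
  H is a fork and H is not conditioned on; J is a collider and J is conditioned on, which opens it; T is a fork and T is not conditioned on; Q is a chain and Q is not conditioned on — no node blocks this path, so it is active.
Path 5: P ← H → J ← T ← G → U
  G is a fork here and G is conditioned on, so the path is blocked at G.
Since the path P ← H → U is active, P and U are not d-separated given {C, G, J}.

No — P and U are not d-separated given {C, G, J}.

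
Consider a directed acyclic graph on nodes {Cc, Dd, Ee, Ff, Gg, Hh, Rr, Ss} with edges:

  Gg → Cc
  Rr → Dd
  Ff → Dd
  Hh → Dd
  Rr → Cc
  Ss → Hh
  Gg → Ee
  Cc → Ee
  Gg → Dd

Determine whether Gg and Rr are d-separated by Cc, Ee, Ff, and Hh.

We examine all 3 paths between Gg and Rr:
Path 1: Gg → Dd ← Rr
  Dd is a collider here and neither Dd nor any of its descendants is conditioned on, so the collider stays closed — the path is blocked at Dd.
Path 2: Gg → Ee ← Cc ← Rr
  Cc is a chain here and Cc is conditioned on, so the path is blocked at Cc.
Path 3: Gg → Cc ← Rr
  Cc is a collider and Cc is conditioned on, which opens it — no node blocks this path, so it is active.
Because an active path exists, Gg and Rr are not d-separated.

No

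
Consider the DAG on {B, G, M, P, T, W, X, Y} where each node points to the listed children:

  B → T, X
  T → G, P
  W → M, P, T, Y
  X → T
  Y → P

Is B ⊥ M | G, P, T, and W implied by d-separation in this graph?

Yes

6 paths connect B and M; each must be blocked for d-separation to hold:
  1. B → T ← W → M — T:collider[open]; W:fork[blocks] ⇒ blocked
  2. B → T → P ← Y ← W → M — T:chain[blocks]; P:collider[open]; Y:chain[open]; W:fork[blocks] ⇒ blocked
  3. B → T → P ← W → M — T:chain[blocks]; P:collider[open]; W:fork[blocks] ⇒ blocked
  4. B → X → T ← W → M — X:chain[open]; T:collider[open]; W:fork[blocks] ⇒ blocked
  5. B → X → T → P ← Y ← W → M — X:chain[open]; T:chain[blocks]; P:collider[open]; Y:chain[open]; W:fork[blocks] ⇒ blocked
  6. B → X → T → P ← W → M — X:chain[open]; T:chain[blocks]; P:collider[open]; W:fork[blocks] ⇒ blocked
Since every path is blocked, d-separation holds.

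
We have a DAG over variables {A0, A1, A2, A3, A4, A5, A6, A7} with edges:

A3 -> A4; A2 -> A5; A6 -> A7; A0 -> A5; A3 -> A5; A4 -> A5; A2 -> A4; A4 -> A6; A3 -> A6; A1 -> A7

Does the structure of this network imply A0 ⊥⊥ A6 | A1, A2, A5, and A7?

No

Enumerating the 6 paths from A0 to A6 and testing each for blocking by {A1, A2, A5, A7}:
Path 1: A0 → A5 ← A3 → A4 → A6
  A5 is a collider and A5 is conditioned on, which opens it; A3 is a fork and A3 is not conditioned on; A4 is a chain and A4 is not conditioned on — no node blocks this path, so it is active.
Path 2: A0 → A5 ← A3 → A6
  A5 is a collider and A5 is conditioned on, which opens it; A3 is a fork and A3 is not conditioned on — no node blocks this path, so it is active.
Path 3: A0 → A5 ← A2 → A4 ← A3 → A6
  A2 is a fork here and A2 is conditioned on, so the path is blocked at A2.
Path 4: A0 → A5 ← A2 → A4 → A6
  A2 is a fork here and A2 is conditioned on, so the path is blocked at A2.
Path 5: A0 → A5 ← A4 ← A3 → A6
  A5 is a collider and A5 is conditioned on, which opens it; A4 is a chain and A4 is not conditioned on; A3 is a fork and A3 is not conditioned on — no node blocks this path, so it is active.
Path 6: A0 → A5 ← A4 → A6
  A5 is a collider and A5 is conditioned on, which opens it; A4 is a fork and A4 is not conditioned on — no node blocks this path, so it is active.
Since the path A0 → A5 ← A3 → A4 → A6 is active, A0 and A6 are not d-separated given {A1, A2, A5, A7}.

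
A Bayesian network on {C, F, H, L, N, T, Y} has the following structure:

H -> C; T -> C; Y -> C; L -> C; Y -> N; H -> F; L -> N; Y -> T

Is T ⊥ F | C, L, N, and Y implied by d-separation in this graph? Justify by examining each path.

Enumerating the 3 paths from T to F and testing each for blocking by {C, L, N, Y}:
Path 1: T → C ← H → F
  C is a collider and C is conditioned on, which opens it; H is a fork and H is not conditioned on — no node blocks this path, so it is active.
Path 2: T ← Y → C ← H → F
  Y is a fork here and Y is conditioned on, so the path is blocked at Y.
Path 3: T ← Y → N ← L → C ← H → F
  Y is a fork here and Y is conditioned on, so the path is blocked at Y.
Since the path T → C ← H → F is active, T and F are not d-separated given {C, L, N, Y}.

No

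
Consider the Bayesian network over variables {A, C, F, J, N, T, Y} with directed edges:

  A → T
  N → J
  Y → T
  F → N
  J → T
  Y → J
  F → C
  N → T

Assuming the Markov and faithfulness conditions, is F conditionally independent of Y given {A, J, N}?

Yes

We examine all 4 paths between F and Y:
Path 1: F → N → J ← Y
  N is a chain here and N is conditioned on, so the path is blocked at N.
Path 2: F → N → J → T ← Y
  N is a chain here and N is conditioned on, so the path is blocked at N.
Path 3: F → N → T ← J ← Y
  N is a chain here and N is conditioned on, so the path is blocked at N.
Path 4: F → N → T ← Y
  N is a chain here and N is conditioned on, so the path is blocked at N.
Every path is blocked, so F and Y are d-separated given {A, J, N}.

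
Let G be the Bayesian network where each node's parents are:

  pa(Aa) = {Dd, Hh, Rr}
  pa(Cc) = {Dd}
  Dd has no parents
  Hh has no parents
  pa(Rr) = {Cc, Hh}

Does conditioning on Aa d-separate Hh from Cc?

We examine all 4 paths between Hh and Cc:
  1. Hh → Rr ← Cc — Rr:collider[open] ⇒ active
  2. Hh → Rr → Aa ← Dd → Cc — Rr:chain[open]; Aa:collider[open]; Dd:fork[open] ⇒ active
  3. Hh → Aa ← Rr ← Cc — Aa:collider[open]; Rr:chain[open] ⇒ active
  4. Hh → Aa ← Dd → Cc — Aa:collider[open]; Dd:fork[open] ⇒ active
Since the path Hh → Rr ← Cc is active, Hh and Cc are not d-separated given {Aa}.

No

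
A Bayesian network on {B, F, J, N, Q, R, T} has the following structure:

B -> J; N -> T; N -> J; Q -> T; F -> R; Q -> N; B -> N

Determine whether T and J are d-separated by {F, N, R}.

4 paths connect T and J; each must be blocked for d-separation to hold:
Path 1: T ← Q → N ← B → J
  Q is a fork and Q is not conditioned on; N is a collider and N is conditioned on, which opens it; B is a fork and B is not conditioned on — no node blocks this path, so it is active.
Path 2: T ← Q → N → J
  N is a chain here and N is conditioned on, so the path is blocked at N.
Path 3: T ← N ← B → J
  N is a chain here and N is conditioned on, so the path is blocked at N.
Path 4: T ← N → J
  N is a fork here and N is conditioned on, so the path is blocked at N.
Since the path T ← Q → N ← B → J is active, T and J are not d-separated given {F, N, R}.

No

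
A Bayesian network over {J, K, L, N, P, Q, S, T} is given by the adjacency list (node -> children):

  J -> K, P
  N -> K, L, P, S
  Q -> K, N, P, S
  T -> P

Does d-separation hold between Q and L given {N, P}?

Yes — Q and L are d-separated given {N, P}.

We examine all 6 paths between Q and L:
Path 1: Q → S ← N → L
  S is a collider here and neither S nor any of its descendants is conditioned on, so the collider stays closed — the path is blocked at S.
Path 2: Q → K ← J → P ← N → L
  K is a collider here and neither K nor any of its descendants is conditioned on, so the collider stays closed — the path is blocked at K.
Path 3: Q → K ← N → L
  K is a collider here and neither K nor any of its descendants is conditioned on, so the collider stays closed — the path is blocked at K.
Path 4: Q → N → L
  N is a chain here and N is conditioned on, so the path is blocked at N.
Path 5: Q → P ← J → K ← N → L
  K is a collider here and neither K nor any of its descendants is conditioned on, so the collider stays closed — the path is blocked at K.
Path 6: Q → P ← N → L
  N is a fork here and N is conditioned on, so the path is blocked at N.
All paths are blocked; Q ⊥ L | {N, P} holds.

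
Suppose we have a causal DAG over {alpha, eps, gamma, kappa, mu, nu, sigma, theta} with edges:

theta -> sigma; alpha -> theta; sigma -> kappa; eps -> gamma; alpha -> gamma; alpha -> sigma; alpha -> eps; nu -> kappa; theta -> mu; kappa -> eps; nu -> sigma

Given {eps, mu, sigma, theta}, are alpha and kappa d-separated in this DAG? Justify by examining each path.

There are 6 undirected paths between alpha and kappa; checking each against the conditioning set {eps, mu, sigma, theta}:
Path 1: alpha → eps ← kappa
  eps is a collider and eps is conditioned on, which opens it — no node blocks this path, so it is active.
Path 2: alpha → theta → sigma ← nu → kappa
  theta is a chain here and theta is conditioned on, so the path is blocked at theta.
Path 3: alpha → theta → sigma → kappa
  theta is a chain here and theta is conditioned on, so the path is blocked at theta.
Path 4: alpha → sigma ← nu → kappa
  sigma is a collider and sigma is conditioned on, which opens it; nu is a fork and nu is not conditioned on — no node blocks this path, so it is active.
Path 5: alpha → sigma → kappa
  sigma is a chain here and sigma is conditioned on, so the path is blocked at sigma.
Path 6: alpha → gamma ← eps ← kappa
  gamma is a collider here and neither gamma nor any of its descendants is conditioned on, so the collider stays closed — the path is blocked at gamma.
Since the path alpha → eps ← kappa is active, alpha and kappa are not d-separated given {eps, mu, sigma, theta}.

No — alpha and kappa are not d-separated given {eps, mu, sigma, theta}.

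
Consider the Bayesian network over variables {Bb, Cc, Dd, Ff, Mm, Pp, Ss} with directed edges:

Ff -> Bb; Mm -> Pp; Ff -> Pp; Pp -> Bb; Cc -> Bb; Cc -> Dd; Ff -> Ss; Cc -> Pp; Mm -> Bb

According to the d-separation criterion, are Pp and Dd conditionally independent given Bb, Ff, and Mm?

We examine all 4 paths between Pp and Dd:
Path 1: Pp ← Mm → Bb ← Cc → Dd
  Mm is a fork here and Mm is conditioned on, so the path is blocked at Mm.
Path 2: Pp ← Ff → Bb ← Cc → Dd
  Ff is a fork here and Ff is conditioned on, so the path is blocked at Ff.
Path 3: Pp ← Cc → Dd
  Cc is a fork and Cc is not conditioned on — no node blocks this path, so it is active.
Path 4: Pp → Bb ← Cc → Dd
  Bb is a collider and Bb is conditioned on, which opens it; Cc is a fork and Cc is not conditioned on — no node blocks this path, so it is active.
At least one path is unblocked, so d-separation fails.

No — Pp and Dd are not d-separated given {Bb, Ff, Mm}.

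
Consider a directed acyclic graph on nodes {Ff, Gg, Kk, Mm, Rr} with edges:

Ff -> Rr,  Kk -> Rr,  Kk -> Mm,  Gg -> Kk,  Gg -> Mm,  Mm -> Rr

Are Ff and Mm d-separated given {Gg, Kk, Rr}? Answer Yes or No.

3 paths connect Ff and Mm; each must be blocked for d-separation to hold:
Path 1: Ff → Rr ← Mm
  Rr is a collider and Rr is conditioned on, which opens it — no node blocks this path, so it is active.
Path 2: Ff → Rr ← Kk → Mm
  Kk is a fork here and Kk is conditioned on, so the path is blocked at Kk.
Path 3: Ff → Rr ← Kk ← Gg → Mm
  Kk is a chain here and Kk is conditioned on, so the path is blocked at Kk.
At least one path is unblocked, so d-separation fails.

No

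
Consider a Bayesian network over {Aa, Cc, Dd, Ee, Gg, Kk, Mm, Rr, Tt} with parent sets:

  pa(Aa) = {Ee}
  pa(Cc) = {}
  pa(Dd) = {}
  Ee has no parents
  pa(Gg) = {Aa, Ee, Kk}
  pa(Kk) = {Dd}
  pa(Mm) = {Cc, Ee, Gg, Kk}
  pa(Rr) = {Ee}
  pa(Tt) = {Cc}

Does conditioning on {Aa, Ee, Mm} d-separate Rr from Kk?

Enumerating the 6 paths from Rr to Kk and testing each for blocking by {Aa, Ee, Mm}:
Path 1: Rr ← Ee → Mm ← Kk
  Ee is a fork here and Ee is conditioned on, so the path is blocked at Ee.
Path 2: Rr ← Ee → Mm ← Gg ← Kk
  Ee is a fork here and Ee is conditioned on, so the path is blocked at Ee.
Path 3: Rr ← Ee → Aa → Gg ← Kk
  Ee is a fork here and Ee is conditioned on, so the path is blocked at Ee.
Path 4: Rr ← Ee → Aa → Gg → Mm ← Kk
  Ee is a fork here and Ee is conditioned on, so the path is blocked at Ee.
Path 5: Rr ← Ee → Gg ← Kk
  Ee is a fork here and Ee is conditioned on, so the path is blocked at Ee.
Path 6: Rr ← Ee → Gg → Mm ← Kk
  Ee is a fork here and Ee is conditioned on, so the path is blocked at Ee.
Since every path is blocked, d-separation holds.

Yes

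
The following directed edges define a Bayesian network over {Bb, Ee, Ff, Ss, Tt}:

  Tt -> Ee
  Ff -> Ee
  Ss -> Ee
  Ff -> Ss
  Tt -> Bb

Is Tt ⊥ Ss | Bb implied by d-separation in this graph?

There are 2 undirected paths between Tt and Ss; checking each against the conditioning set {Bb}:
  1. Tt → Ee ← Ff → Ss — Ee:collider[blocks]; Ff:fork[open] ⇒ blocked
  2. Tt → Ee ← Ss — Ee:collider[blocks] ⇒ blocked
All paths are blocked; Tt ⊥ Ss | {Bb} holds.

Yes — Tt and Ss are d-separated given {Bb}.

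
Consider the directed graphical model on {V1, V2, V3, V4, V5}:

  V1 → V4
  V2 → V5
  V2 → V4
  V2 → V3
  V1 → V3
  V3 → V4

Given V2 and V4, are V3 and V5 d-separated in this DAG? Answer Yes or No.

Yes

There are 3 undirected paths between V3 and V5; checking each against the conditioning set {V2, V4}:
Path 1: V3 ← V2 → V5
  V2 is a fork here and V2 is conditioned on, so the path is blocked at V2.
Path 2: V3 ← V1 → V4 ← V2 → V5
  V2 is a fork here and V2 is conditioned on, so the path is blocked at V2.
Path 3: V3 → V4 ← V2 → V5
  V2 is a fork here and V2 is conditioned on, so the path is blocked at V2.
Every path is blocked, so V3 and V5 are d-separated given {V2, V4}.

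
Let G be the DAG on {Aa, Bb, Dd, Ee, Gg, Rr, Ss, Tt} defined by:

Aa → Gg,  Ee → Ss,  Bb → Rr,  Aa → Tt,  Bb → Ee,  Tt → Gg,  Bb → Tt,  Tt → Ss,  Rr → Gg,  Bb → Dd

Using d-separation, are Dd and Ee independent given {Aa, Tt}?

No

Enumerating the 4 paths from Dd to Ee and testing each for blocking by {Aa, Tt}:
Path 1: Dd ← Bb → Ee
  Bb is a fork and Bb is not conditioned on — no node blocks this path, so it is active.
Path 2: Dd ← Bb → Rr → Gg ← Aa → Tt → Ss ← Ee
  Gg is a collider here and neither Gg nor any of its descendants is conditioned on, so the collider stays closed — the path is blocked at Gg.
Path 3: Dd ← Bb → Rr → Gg ← Tt → Ss ← Ee
  Gg is a collider here and neither Gg nor any of its descendants is conditioned on, so the collider stays closed — the path is blocked at Gg.
Path 4: Dd ← Bb → Tt → Ss ← Ee
  Tt is a chain here and Tt is conditioned on, so the path is blocked at Tt.
Because an active path exists, Dd and Ee are not d-separated.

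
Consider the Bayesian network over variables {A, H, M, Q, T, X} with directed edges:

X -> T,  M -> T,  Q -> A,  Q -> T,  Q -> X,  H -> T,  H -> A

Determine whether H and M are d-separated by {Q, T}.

We examine all 3 paths between H and M:
Path 1: H → T ← M
  T is a collider and T is conditioned on, which opens it — no node blocks this path, so it is active.
Path 2: H → A ← Q → X → T ← M
  A is a collider here and neither A nor any of its descendants is conditioned on, so the collider stays closed — the path is blocked at A.
Path 3: H → A ← Q → T ← M
  A is a collider here and neither A nor any of its descendants is conditioned on, so the collider stays closed — the path is blocked at A.
At least one path is unblocked, so d-separation fails.

No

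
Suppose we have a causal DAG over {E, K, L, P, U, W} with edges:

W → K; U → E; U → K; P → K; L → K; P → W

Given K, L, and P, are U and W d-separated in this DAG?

No

We examine all 2 paths between U and W:
Path 1: U → K ← P → W
  P is a fork here and P is conditioned on, so the path is blocked at P.
Path 2: U → K ← W
  K is a collider and K is conditioned on, which opens it — no node blocks this path, so it is active.
At least one path is unblocked, so d-separation fails.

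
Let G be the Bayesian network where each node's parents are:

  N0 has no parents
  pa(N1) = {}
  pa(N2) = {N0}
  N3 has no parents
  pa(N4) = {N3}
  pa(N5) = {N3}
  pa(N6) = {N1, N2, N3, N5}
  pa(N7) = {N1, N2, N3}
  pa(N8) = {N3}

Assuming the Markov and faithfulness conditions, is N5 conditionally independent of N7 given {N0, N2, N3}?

Yes — N5 and N7 are d-separated given {N0, N2, N3}.

There are 6 undirected paths between N5 and N7; checking each against the conditioning set {N0, N2, N3}:
Path 1: N5 → N6 ← N3 → N7
  N6 is a collider here and neither N6 nor any of its descendants is conditioned on, so the collider stays closed — the path is blocked at N6.
Path 2: N5 → N6 ← N1 → N7
  N6 is a collider here and neither N6 nor any of its descendants is conditioned on, so the collider stays closed — the path is blocked at N6.
Path 3: N5 → N6 ← N2 → N7
  N6 is a collider here and neither N6 nor any of its descendants is conditioned on, so the collider stays closed — the path is blocked at N6.
Path 4: N5 ← N3 → N7
  N3 is a fork here and N3 is conditioned on, so the path is blocked at N3.
Path 5: N5 ← N3 → N6 ← N1 → N7
  N3 is a fork here and N3 is conditioned on, so the path is blocked at N3.
Path 6: N5 ← N3 → N6 ← N2 → N7
  N3 is a fork here and N3 is conditioned on, so the path is blocked at N3.
All paths are blocked; N5 ⊥ N7 | {N0, N2, N3} holds.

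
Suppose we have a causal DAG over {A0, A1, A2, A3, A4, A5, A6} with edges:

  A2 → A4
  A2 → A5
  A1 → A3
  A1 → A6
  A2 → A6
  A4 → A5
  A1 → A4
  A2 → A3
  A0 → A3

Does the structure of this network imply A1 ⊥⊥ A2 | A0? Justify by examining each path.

Yes

We examine all 4 paths between A1 and A2:
Path 1: A1 → A4 ← A2
  A4 is a collider here and neither A4 nor any of its descendants is conditioned on, so the collider stays closed — the path is blocked at A4.
Path 2: A1 → A4 → A5 ← A2
  A5 is a collider here and neither A5 nor any of its descendants is conditioned on, so the collider stays closed — the path is blocked at A5.
Path 3: A1 → A6 ← A2
  A6 is a collider here and neither A6 nor any of its descendants is conditioned on, so the collider stays closed — the path is blocked at A6.
Path 4: A1 → A3 ← A2
  A3 is a collider here and neither A3 nor any of its descendants is conditioned on, so the collider stays closed — the path is blocked at A3.
Every path is blocked, so A1 and A2 are d-separated given {A0}.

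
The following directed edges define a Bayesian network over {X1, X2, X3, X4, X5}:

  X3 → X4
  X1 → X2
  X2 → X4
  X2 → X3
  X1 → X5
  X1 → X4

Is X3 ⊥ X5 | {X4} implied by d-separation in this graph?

4 paths connect X3 and X5; each must be blocked for d-separation to hold:
  1. X3 ← X2 ← X1 → X5 — X2:chain[open]; X1:fork[open] ⇒ active
  2. X3 ← X2 → X4 ← X1 → X5 — X2:fork[open]; X4:collider[open]; X1:fork[open] ⇒ active
  3. X3 → X4 ← X1 → X5 — X4:collider[open]; X1:fork[open] ⇒ active
  4. X3 → X4 ← X2 ← X1 → X5 — X4:collider[open]; X2:chain[open]; X1:fork[open] ⇒ active
Because an active path exists, X3 and X5 are not d-separated.

No — X3 and X5 are not d-separated given {X4}.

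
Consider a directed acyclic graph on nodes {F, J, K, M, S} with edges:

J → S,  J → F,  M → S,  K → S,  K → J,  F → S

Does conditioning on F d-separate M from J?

We examine all 3 paths between M and J:
Path 1: M → S ← K → J
  S is a collider here and neither S nor any of its descendants is conditioned on, so the collider stays closed — the path is blocked at S.
Path 2: M → S ← J
  S is a collider here and neither S nor any of its descendants is conditioned on, so the collider stays closed — the path is blocked at S.
Path 3: M → S ← F ← J
  S is a collider here and neither S nor any of its descendants is conditioned on, so the collider stays closed — the path is blocked at S.
All paths are blocked; M ⊥ J | {F} holds.

Yes — M and J are d-separated given {F}.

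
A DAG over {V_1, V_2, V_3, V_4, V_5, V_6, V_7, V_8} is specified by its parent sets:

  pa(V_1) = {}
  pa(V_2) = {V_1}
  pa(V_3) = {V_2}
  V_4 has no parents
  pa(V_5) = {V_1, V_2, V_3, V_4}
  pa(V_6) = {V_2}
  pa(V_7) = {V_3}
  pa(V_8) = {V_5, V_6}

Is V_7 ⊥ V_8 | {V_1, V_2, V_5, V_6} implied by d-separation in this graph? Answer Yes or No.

Yes

Enumerating the 6 paths from V_7 to V_8 and testing each for blocking by {V_1, V_2, V_5, V_6}:
Path 1: V_7 ← V_3 ← V_2 → V_6 → V_8
  V_2 is a fork here and V_2 is conditioned on, so the path is blocked at V_2.
Path 2: V_7 ← V_3 ← V_2 → V_5 → V_8
  V_2 is a fork here and V_2 is conditioned on, so the path is blocked at V_2.
Path 3: V_7 ← V_3 ← V_2 ← V_1 → V_5 → V_8
  V_2 is a chain here and V_2 is conditioned on, so the path is blocked at V_2.
Path 4: V_7 ← V_3 → V_5 ← V_2 → V_6 → V_8
  V_2 is a fork here and V_2 is conditioned on, so the path is blocked at V_2.
Path 5: V_7 ← V_3 → V_5 → V_8
  V_5 is a chain here and V_5 is conditioned on, so the path is blocked at V_5.
Path 6: V_7 ← V_3 → V_5 ← V_1 → V_2 → V_6 → V_8
  V_1 is a fork here and V_1 is conditioned on, so the path is blocked at V_1.
Since every path is blocked, d-separation holds.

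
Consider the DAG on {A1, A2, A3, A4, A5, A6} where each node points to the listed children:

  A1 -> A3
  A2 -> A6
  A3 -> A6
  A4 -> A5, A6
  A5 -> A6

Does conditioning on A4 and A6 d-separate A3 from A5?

2 paths connect A3 and A5; each must be blocked for d-separation to hold:
  1. A3 → A6 ← A4 → A5 — A6:collider[open]; A4:fork[blocks] ⇒ blocked
  2. A3 → A6 ← A5 — A6:collider[open] ⇒ active
Because an active path exists, A3 and A5 are not d-separated.

No — A3 and A5 are not d-separated given {A4, A6}.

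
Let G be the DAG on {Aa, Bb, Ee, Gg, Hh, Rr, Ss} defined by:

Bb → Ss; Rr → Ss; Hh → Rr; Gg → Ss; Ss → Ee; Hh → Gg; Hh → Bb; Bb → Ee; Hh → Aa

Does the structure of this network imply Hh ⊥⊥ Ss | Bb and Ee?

There are 4 undirected paths between Hh and Ss; checking each against the conditioning set {Bb, Ee}:
Path 1: Hh → Rr → Ss
  Rr is a chain and Rr is not conditioned on — no node blocks this path, so it is active.
Path 2: Hh → Bb → Ee ← Ss
  Bb is a chain here and Bb is conditioned on, so the path is blocked at Bb.
Path 3: Hh → Bb → Ss
  Bb is a chain here and Bb is conditioned on, so the path is blocked at Bb.
Path 4: Hh → Gg → Ss
  Gg is a chain and Gg is not conditioned on — no node blocks this path, so it is active.
Since the path Hh → Rr → Ss is active, Hh and Ss are not d-separated given {Bb, Ee}.

No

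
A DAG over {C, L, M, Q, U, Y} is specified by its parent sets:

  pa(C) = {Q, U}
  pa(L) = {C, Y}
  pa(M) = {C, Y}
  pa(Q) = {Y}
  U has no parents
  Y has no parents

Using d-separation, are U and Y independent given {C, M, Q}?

Yes — U and Y are d-separated given {C, M, Q}.

There are 3 undirected paths between U and Y; checking each against the conditioning set {C, M, Q}:
Path 1: U → C ← Q ← Y
  Q is a chain here and Q is conditioned on, so the path is blocked at Q.
Path 2: U → C → M ← Y
  C is a chain here and C is conditioned on, so the path is blocked at C.
Path 3: U → C → L ← Y
  C is a chain here and C is conditioned on, so the path is blocked at C.
Every path is blocked, so U and Y are d-separated given {C, M, Q}.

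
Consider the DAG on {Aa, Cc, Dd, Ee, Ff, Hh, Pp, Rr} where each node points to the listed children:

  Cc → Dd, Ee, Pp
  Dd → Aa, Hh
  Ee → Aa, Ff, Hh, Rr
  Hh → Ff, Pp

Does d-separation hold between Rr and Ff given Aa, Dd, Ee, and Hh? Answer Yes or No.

We examine all 6 paths between Rr and Ff:
  1. Rr ← Ee ← Cc → Pp ← Hh → Ff — Ee:chain[blocks]; Cc:fork[open]; Pp:collider[blocks]; Hh:fork[blocks] ⇒ blocked
  2. Rr ← Ee ← Cc → Dd → Hh → Ff — Ee:chain[blocks]; Cc:fork[open]; Dd:chain[blocks]; Hh:chain[blocks] ⇒ blocked
  3. Rr ← Ee → Hh → Ff — Ee:fork[blocks]; Hh:chain[blocks] ⇒ blocked
  4. Rr ← Ee → Ff — Ee:fork[blocks] ⇒ blocked
  5. Rr ← Ee → Aa ← Dd ← Cc → Pp ← Hh → Ff — Ee:fork[blocks]; Aa:collider[open]; Dd:chain[blocks]; Cc:fork[open]; Pp:collider[blocks]; Hh:fork[blocks] ⇒ blocked
  6. Rr ← Ee → Aa ← Dd → Hh → Ff — Ee:fork[blocks]; Aa:collider[open]; Dd:fork[blocks]; Hh:chain[blocks] ⇒ blocked
Since every path is blocked, d-separation holds.

Yes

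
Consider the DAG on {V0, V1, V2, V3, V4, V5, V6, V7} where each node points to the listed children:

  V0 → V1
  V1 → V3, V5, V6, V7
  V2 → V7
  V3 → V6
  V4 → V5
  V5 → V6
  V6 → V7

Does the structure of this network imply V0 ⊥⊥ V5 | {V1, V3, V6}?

4 paths connect V0 and V5; each must be blocked for d-separation to hold:
Path 1: V0 → V1 → V6 ← V5
  V1 is a chain here and V1 is conditioned on, so the path is blocked at V1.
Path 2: V0 → V1 → V3 → V6 ← V5
  V1 is a chain here and V1 is conditioned on, so the path is blocked at V1.
Path 3: V0 → V1 → V7 ← V6 ← V5
  V1 is a chain here and V1 is conditioned on, so the path is blocked at V1.
Path 4: V0 → V1 → V5
  V1 is a chain here and V1 is conditioned on, so the path is blocked at V1.
All paths are blocked; V0 ⊥ V5 | {V1, V3, V6} holds.

Yes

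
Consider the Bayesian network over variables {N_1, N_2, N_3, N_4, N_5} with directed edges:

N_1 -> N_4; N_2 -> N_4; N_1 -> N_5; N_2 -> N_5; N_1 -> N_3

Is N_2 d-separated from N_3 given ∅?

There are 2 undirected paths between N_2 and N_3; checking each against the conditioning set ∅:
  1. N_2 → N_4 ← N_1 → N_3 — N_4:collider[blocks]; N_1:fork[open] ⇒ blocked
  2. N_2 → N_5 ← N_1 → N_3 — N_5:collider[blocks]; N_1:fork[open] ⇒ blocked
Since every path is blocked, d-separation holds.

Yes — N_2 and N_3 are d-separated given ∅.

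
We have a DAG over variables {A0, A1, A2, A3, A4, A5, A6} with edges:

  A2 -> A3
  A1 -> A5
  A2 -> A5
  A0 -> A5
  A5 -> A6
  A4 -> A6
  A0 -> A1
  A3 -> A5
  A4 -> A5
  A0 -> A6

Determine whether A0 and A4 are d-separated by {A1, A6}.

No

We examine all 6 paths between A0 and A4:
Path 1: A0 → A1 → A5 ← A4
  A1 is a chain here and A1 is conditioned on, so the path is blocked at A1.
Path 2: A0 → A1 → A5 → A6 ← A4
  A1 is a chain here and A1 is conditioned on, so the path is blocked at A1.
Path 3: A0 → A5 ← A4
  A5 is a collider and its descendant A6 is conditioned on, which opens it — no node blocks this path, so it is active.
Path 4: A0 → A5 → A6 ← A4
  A5 is a chain and A5 is not conditioned on; A6 is a collider and A6 is conditioned on, which opens it — no node blocks this path, so it is active.
Path 5: A0 → A6 ← A4
  A6 is a collider and A6 is conditioned on, which opens it — no node blocks this path, so it is active.
Path 6: A0 → A6 ← A5 ← A4
  A6 is a collider and A6 is conditioned on, which opens it; A5 is a chain and A5 is not conditioned on — no node blocks this path, so it is active.
Because an active path exists, A0 and A4 are not d-separated.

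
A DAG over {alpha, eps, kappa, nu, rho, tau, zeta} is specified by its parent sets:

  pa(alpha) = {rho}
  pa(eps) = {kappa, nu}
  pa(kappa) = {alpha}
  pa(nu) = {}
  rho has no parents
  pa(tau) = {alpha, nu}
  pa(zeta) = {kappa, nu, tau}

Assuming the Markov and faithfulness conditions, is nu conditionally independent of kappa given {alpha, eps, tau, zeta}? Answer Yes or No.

No

We examine all 5 paths between nu and kappa:
  1. nu → zeta ← kappa — zeta:collider[open] ⇒ active
  2. nu → zeta ← tau ← alpha → kappa — zeta:collider[open]; tau:chain[blocks]; alpha:fork[blocks] ⇒ blocked
  3. nu → eps ← kappa — eps:collider[open] ⇒ active
  4. nu → tau → zeta ← kappa — tau:chain[blocks]; zeta:collider[open] ⇒ blocked
  5. nu → tau ← alpha → kappa — tau:collider[open]; alpha:fork[blocks] ⇒ blocked
At least one path is unblocked, so d-separation fails.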